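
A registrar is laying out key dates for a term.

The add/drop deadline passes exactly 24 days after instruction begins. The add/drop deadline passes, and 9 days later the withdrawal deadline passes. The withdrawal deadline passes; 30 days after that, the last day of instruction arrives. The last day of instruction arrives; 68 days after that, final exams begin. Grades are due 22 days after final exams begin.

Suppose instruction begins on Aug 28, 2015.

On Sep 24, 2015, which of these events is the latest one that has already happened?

The add/drop deadline passes

Instruction begins: Aug 28, 2015.
The add/drop deadline passes: Aug 28, 2015 + 24 days = Sep 21, 2015.
The withdrawal deadline passes: Sep 21, 2015 + 9 days = Sep 30, 2015.
The last day of instruction arrives: Sep 30, 2015 + 30 days = Oct 30, 2015.
Final exams begin: Oct 30, 2015 + 68 days = Jan 6, 2016.
Grades are due: Jan 6, 2016 + 22 days = Jan 28, 2016.
Sep 24, 2015 falls between when the add/drop deadline passes (Sep 21, 2015) and when the withdrawal deadline passes (Sep 30, 2015).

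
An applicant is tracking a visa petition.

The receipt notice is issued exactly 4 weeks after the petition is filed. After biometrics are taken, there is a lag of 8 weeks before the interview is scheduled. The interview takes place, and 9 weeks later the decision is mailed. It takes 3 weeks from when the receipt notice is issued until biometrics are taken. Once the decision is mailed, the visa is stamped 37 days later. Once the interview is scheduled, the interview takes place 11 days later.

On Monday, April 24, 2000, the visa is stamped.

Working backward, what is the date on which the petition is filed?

The visa is stamped: Apr 24, 2000.
The decision is mailed: Apr 24, 2000 − 37 days = Mar 18, 2000.
The interview takes place: Mar 18, 2000 − 9 weeks = Jan 15, 2000.
The interview is scheduled: Jan 15, 2000 − 11 days = Jan 4, 2000.
Biometrics are taken: Jan 4, 2000 − 8 weeks = Nov 9, 1999.
The receipt notice is issued: Nov 9, 1999 − 3 weeks = Oct 19, 1999.
The petition is filed: Oct 19, 1999 − 4 weeks = Sep 21, 1999.

Tuesday, September 21, 1999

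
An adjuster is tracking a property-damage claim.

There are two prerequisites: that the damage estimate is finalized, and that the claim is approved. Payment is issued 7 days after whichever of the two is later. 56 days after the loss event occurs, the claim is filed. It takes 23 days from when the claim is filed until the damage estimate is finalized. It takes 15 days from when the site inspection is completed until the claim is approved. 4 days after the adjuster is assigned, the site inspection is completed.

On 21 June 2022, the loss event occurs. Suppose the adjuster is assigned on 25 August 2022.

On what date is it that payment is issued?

20 September 2022

The loss event occurs: Jun 21, 2022.
The claim is filed: Jun 21, 2022 + 56 days = Aug 16, 2022.
The damage estimate is finalized: Aug 16, 2022 + 23 days = Sep 8, 2022.
The adjuster is assigned: Aug 25, 2022.
The site inspection is completed: Aug 25, 2022 + 4 days = Aug 29, 2022.
The claim is approved: Aug 29, 2022 + 15 days = Sep 13, 2022.
Both prerequisites met — the damage estimate is finalized (Sep 8, 2022), the claim is approved (Sep 13, 2022); the later is Sep 13, 2022.
Payment is issued: Sep 13, 2022 + 7 days = Sep 20, 2022.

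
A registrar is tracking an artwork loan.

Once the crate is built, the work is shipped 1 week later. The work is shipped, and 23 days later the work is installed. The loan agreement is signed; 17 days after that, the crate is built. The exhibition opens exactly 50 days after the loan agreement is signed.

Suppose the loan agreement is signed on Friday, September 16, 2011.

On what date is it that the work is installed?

The loan agreement is signed: Sep 16, 2011.
The crate is built: Sep 16, 2011 + 17 days = Oct 3, 2011.
The work is shipped: Oct 3, 2011 + 1 week = Oct 10, 2011.
The work is installed: Oct 10, 2011 + 23 days = Nov 2, 2011.

Wednesday, November 2, 2011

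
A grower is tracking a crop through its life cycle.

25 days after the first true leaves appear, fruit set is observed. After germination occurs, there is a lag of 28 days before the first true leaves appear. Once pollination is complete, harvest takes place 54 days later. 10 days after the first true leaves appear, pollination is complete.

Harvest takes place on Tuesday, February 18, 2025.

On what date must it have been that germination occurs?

Monday, November 18, 2024

Harvest takes place: Feb 18, 2025.
Pollination is complete: Feb 18, 2025 − 54 days = Dec 26, 2024.
The first true leaves appear: Dec 26, 2024 − 10 days = Dec 16, 2024.
Germination occurs: Dec 16, 2024 − 28 days = Nov 18, 2024.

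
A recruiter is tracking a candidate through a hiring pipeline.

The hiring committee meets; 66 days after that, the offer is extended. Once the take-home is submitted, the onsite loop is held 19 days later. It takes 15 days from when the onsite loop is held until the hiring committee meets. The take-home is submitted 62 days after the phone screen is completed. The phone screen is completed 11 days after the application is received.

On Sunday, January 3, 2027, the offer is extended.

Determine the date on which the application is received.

The offer is extended: Jan 3, 2027.
The hiring committee meets: Jan 3, 2027 − 66 days = Oct 29, 2026.
The onsite loop is held: Oct 29, 2026 − 15 days = Oct 14, 2026.
The take-home is submitted: Oct 14, 2026 − 19 days = Sep 25, 2026.
The phone screen is completed: Sep 25, 2026 − 62 days = Jul 25, 2026.
The application is received: Jul 25, 2026 − 11 days = Jul 14, 2026.

Tuesday, July 14, 2026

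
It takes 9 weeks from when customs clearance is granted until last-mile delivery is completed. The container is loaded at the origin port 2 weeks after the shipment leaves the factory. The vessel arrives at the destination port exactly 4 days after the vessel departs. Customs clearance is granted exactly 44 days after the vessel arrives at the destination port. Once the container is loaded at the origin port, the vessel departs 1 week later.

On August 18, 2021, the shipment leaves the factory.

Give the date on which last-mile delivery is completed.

The shipment leaves the factory: Aug 18, 2021.
The container is loaded at the origin port: Aug 18, 2021 + 2 weeks = Sep 1, 2021.
The vessel departs: Sep 1, 2021 + 1 week = Sep 8, 2021.
The vessel arrives at the destination port: Sep 8, 2021 + 4 days = Sep 12, 2021.
Customs clearance is granted: Sep 12, 2021 + 44 days = Oct 26, 2021.
Last-mile delivery is completed: Oct 26, 2021 + 9 weeks = Dec 28, 2021.

December 28, 2021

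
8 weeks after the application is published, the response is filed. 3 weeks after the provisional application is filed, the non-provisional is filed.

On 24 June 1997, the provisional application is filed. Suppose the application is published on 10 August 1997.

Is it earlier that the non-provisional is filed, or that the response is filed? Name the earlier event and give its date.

The provisional application is filed: Jun 24, 1997.
The non-provisional is filed: Jun 24, 1997 + 3 weeks = Jul 15, 1997.
The application is published: Aug 10, 1997.
The response is filed: Aug 10, 1997 + 8 weeks = Oct 5, 1997.
Comparing: the non-provisional is filed on Jul 15, 1997 vs the response is filed on Oct 5, 1997. Earlier: the non-provisional is filed.

The non-provisional is filed — 15 July 1997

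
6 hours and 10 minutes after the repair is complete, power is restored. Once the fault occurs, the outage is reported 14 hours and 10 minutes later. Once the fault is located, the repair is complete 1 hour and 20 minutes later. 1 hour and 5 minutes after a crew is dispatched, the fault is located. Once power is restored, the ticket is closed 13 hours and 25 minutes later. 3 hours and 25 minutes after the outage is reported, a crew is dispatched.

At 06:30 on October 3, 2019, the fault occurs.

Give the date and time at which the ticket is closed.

The fault occurs: 06:30 Oct 3, 2019.
The outage is reported: 06:30 Oct 3, 2019 + 14h10m = 20:40 Oct 3, 2019.
A crew is dispatched: 20:40 Oct 3, 2019 + 3h25m = 00:05 Oct 4, 2019.
The fault is located: 00:05 Oct 4, 2019 + 1h05m = 01:10 Oct 4, 2019.
The repair is complete: 01:10 Oct 4, 2019 + 1h20m = 02:30 Oct 4, 2019.
Power is restored: 02:30 Oct 4, 2019 + 6h10m = 08:40 Oct 4, 2019.
The ticket is closed: 08:40 Oct 4, 2019 + 13h25m = 22:05 Oct 4, 2019.

22:05 on October 4, 2019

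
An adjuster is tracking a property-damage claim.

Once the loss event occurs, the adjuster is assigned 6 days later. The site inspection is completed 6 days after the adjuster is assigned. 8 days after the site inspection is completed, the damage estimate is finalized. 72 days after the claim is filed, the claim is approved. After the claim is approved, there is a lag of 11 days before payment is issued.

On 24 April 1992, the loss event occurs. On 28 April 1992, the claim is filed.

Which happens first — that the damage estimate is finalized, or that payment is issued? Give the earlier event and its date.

The damage estimate is finalized — 14 May 1992

The loss event occurs: Apr 24, 1992.
The adjuster is assigned: Apr 24, 1992 + 6 days = Apr 30, 1992.
The site inspection is completed: Apr 30, 1992 + 6 days = May 6, 1992.
The damage estimate is finalized: May 6, 1992 + 8 days = May 14, 1992.
The claim is filed: Apr 28, 1992.
The claim is approved: Apr 28, 1992 + 72 days = Jul 9, 1992.
Payment is issued: Jul 9, 1992 + 11 days = Jul 20, 1992.
Comparing: the damage estimate is finalized on May 14, 1992 vs payment is issued on Jul 20, 1992. Earlier: the damage estimate is finalized.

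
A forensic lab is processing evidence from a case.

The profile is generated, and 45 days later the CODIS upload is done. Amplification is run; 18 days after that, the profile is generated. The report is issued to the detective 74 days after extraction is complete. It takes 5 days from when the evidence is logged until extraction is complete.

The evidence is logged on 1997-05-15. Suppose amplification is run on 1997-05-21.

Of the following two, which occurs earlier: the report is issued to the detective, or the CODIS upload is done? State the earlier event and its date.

The evidence is logged: May 15, 1997.
Extraction is complete: May 15, 1997 + 5 days = May 20, 1997.
The report is issued to the detective: May 20, 1997 + 74 days = Aug 2, 1997.
Amplification is run: May 21, 1997.
The profile is generated: May 21, 1997 + 18 days = Jun 8, 1997.
The CODIS upload is done: Jun 8, 1997 + 45 days = Jul 23, 1997.
Comparing: the report is issued to the detective on Aug 2, 1997 vs the CODIS upload is done on Jul 23, 1997. Earlier: the CODIS upload is done.

The CODIS upload is done — 1997-07-23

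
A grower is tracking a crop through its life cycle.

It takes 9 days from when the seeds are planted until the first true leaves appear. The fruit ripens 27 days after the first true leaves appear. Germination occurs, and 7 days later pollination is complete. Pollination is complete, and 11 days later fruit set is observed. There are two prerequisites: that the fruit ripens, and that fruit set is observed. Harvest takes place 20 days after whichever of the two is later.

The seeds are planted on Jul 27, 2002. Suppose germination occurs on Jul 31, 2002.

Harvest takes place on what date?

Sep 21, 2002

The seeds are planted: Jul 27, 2002.
The first true leaves appear: Jul 27, 2002 + 9 days = Aug 5, 2002.
The fruit ripens: Aug 5, 2002 + 27 days = Sep 1, 2002.
Germination occurs: Jul 31, 2002.
Pollination is complete: Jul 31, 2002 + 7 days = Aug 7, 2002.
Fruit set is observed: Aug 7, 2002 + 11 days = Aug 18, 2002.
Both prerequisites met — the fruit ripens (Sep 1, 2002), fruit set is observed (Aug 18, 2002); the later is Sep 1, 2002.
Harvest takes place: Sep 1, 2002 + 20 days = Sep 21, 2002.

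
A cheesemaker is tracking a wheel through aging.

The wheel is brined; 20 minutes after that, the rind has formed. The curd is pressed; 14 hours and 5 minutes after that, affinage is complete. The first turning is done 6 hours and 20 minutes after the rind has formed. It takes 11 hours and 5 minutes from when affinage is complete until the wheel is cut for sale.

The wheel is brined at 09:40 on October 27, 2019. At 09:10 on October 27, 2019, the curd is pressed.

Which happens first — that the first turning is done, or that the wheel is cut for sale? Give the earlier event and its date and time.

The first turning is done — 16:20 on October 27, 2019

The wheel is brined: 09:40 Oct 27, 2019.
The rind has formed: 09:40 Oct 27, 2019 + 20m = 10:00 Oct 27, 2019.
The first turning is done: 10:00 Oct 27, 2019 + 6h20m = 16:20 Oct 27, 2019.
The curd is pressed: 09:10 Oct 27, 2019.
Affinage is complete: 09:10 Oct 27, 2019 + 14h05m = 23:15 Oct 27, 2019.
The wheel is cut for sale: 23:15 Oct 27, 2019 + 11h05m = 10:20 Oct 28, 2019.
Comparing: the first turning is done at 16:20 Oct 27, 2019 vs the wheel is cut for sale at 10:20 Oct 28, 2019. Earlier: the first turning is done.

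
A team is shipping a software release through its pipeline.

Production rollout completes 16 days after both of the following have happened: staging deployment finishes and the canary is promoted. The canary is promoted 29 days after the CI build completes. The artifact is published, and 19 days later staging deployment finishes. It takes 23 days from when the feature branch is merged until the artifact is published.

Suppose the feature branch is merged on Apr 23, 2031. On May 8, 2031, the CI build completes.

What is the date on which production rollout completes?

Jun 22, 2031

The feature branch is merged: Apr 23, 2031.
The artifact is published: Apr 23, 2031 + 23 days = May 16, 2031.
Staging deployment finishes: May 16, 2031 + 19 days = Jun 4, 2031.
The CI build completes: May 8, 2031.
The canary is promoted: May 8, 2031 + 29 days = Jun 6, 2031.
Both prerequisites met — staging deployment finishes (Jun 4, 2031), the canary is promoted (Jun 6, 2031); the later is Jun 6, 2031.
Production rollout completes: Jun 6, 2031 + 16 days = Jun 22, 2031.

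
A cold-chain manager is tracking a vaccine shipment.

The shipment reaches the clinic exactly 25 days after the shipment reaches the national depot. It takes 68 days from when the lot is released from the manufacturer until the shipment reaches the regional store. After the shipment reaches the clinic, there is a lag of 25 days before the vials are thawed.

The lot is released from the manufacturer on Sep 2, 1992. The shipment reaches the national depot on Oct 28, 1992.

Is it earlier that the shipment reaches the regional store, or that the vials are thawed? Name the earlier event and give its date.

The lot is released from the manufacturer: Sep 2, 1992.
The shipment reaches the regional store: Sep 2, 1992 + 68 days = Nov 9, 1992.
The shipment reaches the national depot: Oct 28, 1992.
The shipment reaches the clinic: Oct 28, 1992 + 25 days = Nov 22, 1992.
The vials are thawed: Nov 22, 1992 + 25 days = Dec 17, 1992.
Comparing: the shipment reaches the regional store on Nov 9, 1992 vs the vials are thawed on Dec 17, 1992. Earlier: the shipment reaches the regional store.

The shipment reaches the regional store — Nov 9, 1992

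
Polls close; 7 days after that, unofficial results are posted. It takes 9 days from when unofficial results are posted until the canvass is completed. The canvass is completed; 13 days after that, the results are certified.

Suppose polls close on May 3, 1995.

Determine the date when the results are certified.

Jun 1, 1995

Polls close: May 3, 1995.
Unofficial results are posted: May 3, 1995 + 7 days = May 10, 1995.
The canvass is completed: May 10, 1995 + 9 days = May 19, 1995.
The results are certified: May 19, 1995 + 13 days = Jun 1, 1995.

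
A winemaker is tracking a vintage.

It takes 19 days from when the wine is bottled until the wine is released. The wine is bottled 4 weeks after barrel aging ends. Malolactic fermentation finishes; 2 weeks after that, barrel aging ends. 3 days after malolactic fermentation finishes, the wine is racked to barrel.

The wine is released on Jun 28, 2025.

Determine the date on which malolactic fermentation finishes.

The wine is released: Jun 28, 2025.
The wine is bottled: Jun 28, 2025 − 19 days = Jun 9, 2025.
Barrel aging ends: Jun 9, 2025 − 4 weeks = May 12, 2025.
Malolactic fermentation finishes: May 12, 2025 − 2 weeks = Apr 28, 2025.

Apr 28, 2025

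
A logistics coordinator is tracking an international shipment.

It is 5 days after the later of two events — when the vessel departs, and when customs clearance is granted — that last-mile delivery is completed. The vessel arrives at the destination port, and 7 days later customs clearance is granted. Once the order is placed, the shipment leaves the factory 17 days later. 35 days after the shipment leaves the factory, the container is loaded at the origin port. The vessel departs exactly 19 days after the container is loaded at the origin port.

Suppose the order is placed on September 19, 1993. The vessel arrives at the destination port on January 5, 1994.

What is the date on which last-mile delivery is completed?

January 17, 1994

The order is placed: Sep 19, 1993.
The shipment leaves the factory: Sep 19, 1993 + 17 days = Oct 6, 1993.
The container is loaded at the origin port: Oct 6, 1993 + 35 days = Nov 10, 1993.
The vessel departs: Nov 10, 1993 + 19 days = Nov 29, 1993.
The vessel arrives at the destination port: Jan 5, 1994.
Customs clearance is granted: Jan 5, 1994 + 7 days = Jan 12, 1994.
Both prerequisites met — the vessel departs (Nov 29, 1993), customs clearance is granted (Jan 12, 1994); the later is Jan 12, 1994.
Last-mile delivery is completed: Jan 12, 1994 + 5 days = Jan 17, 1994.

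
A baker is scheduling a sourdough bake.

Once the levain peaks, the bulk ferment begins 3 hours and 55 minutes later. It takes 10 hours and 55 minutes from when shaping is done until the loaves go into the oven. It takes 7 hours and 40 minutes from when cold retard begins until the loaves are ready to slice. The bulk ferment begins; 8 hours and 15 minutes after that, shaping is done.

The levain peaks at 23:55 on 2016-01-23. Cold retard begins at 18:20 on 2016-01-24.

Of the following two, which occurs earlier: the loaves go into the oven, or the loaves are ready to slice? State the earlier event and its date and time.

The loaves go into the oven — 23:00 on 2016-01-24

The levain peaks: 23:55 Jan 23, 2016.
The bulk ferment begins: 23:55 Jan 23, 2016 + 3h55m = 03:50 Jan 24, 2016.
Shaping is done: 03:50 Jan 24, 2016 + 8h15m = 12:05 Jan 24, 2016.
The loaves go into the oven: 12:05 Jan 24, 2016 + 10h55m = 23:00 Jan 24, 2016.
Cold retard begins: 18:20 Jan 24, 2016.
The loaves are ready to slice: 18:20 Jan 24, 2016 + 7h40m = 02:00 Jan 25, 2016.
Comparing: the loaves go into the oven at 23:00 Jan 24, 2016 vs the loaves are ready to slice at 02:00 Jan 25, 2016. Earlier: the loaves go into the oven.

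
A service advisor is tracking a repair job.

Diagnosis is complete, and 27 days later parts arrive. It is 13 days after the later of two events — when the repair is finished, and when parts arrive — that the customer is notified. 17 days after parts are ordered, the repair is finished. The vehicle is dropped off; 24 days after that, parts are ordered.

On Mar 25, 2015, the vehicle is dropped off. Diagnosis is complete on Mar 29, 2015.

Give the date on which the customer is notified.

May 18, 2015

The vehicle is dropped off: Mar 25, 2015.
Parts are ordered: Mar 25, 2015 + 24 days = Apr 18, 2015.
The repair is finished: Apr 18, 2015 + 17 days = May 5, 2015.
Diagnosis is complete: Mar 29, 2015.
Parts arrive: Mar 29, 2015 + 27 days = Apr 25, 2015.
Both prerequisites met — the repair is finished (May 5, 2015), parts arrive (Apr 25, 2015); the later is May 5, 2015.
The customer is notified: May 5, 2015 + 13 days = May 18, 2015.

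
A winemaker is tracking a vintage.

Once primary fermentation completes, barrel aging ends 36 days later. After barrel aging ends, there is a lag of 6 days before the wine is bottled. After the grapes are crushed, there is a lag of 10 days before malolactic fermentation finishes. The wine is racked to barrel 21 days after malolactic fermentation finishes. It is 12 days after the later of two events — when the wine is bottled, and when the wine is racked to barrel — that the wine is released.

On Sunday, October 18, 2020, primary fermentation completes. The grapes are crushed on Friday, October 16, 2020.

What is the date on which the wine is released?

Friday, December 11, 2020

Primary fermentation completes: Oct 18, 2020.
Barrel aging ends: Oct 18, 2020 + 36 days = Nov 23, 2020.
The wine is bottled: Nov 23, 2020 + 6 days = Nov 29, 2020.
The grapes are crushed: Oct 16, 2020.
Malolactic fermentation finishes: Oct 16, 2020 + 10 days = Oct 26, 2020.
The wine is racked to barrel: Oct 26, 2020 + 21 days = Nov 16, 2020.
Both prerequisites met — the wine is bottled (Nov 29, 2020), the wine is racked to barrel (Nov 16, 2020); the later is Nov 29, 2020.
The wine is released: Nov 29, 2020 + 12 days = Dec 11, 2020.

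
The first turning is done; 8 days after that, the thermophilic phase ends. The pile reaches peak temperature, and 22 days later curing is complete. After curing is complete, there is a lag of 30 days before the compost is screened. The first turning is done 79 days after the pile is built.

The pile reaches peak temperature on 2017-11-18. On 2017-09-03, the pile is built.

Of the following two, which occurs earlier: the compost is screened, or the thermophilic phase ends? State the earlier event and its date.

The thermophilic phase ends — 2017-11-29

The pile reaches peak temperature: Nov 18, 2017.
Curing is complete: Nov 18, 2017 + 22 days = Dec 10, 2017.
The compost is screened: Dec 10, 2017 + 30 days = Jan 9, 2018.
The pile is built: Sep 3, 2017.
The first turning is done: Sep 3, 2017 + 79 days = Nov 21, 2017.
The thermophilic phase ends: Nov 21, 2017 + 8 days = Nov 29, 2017.
Comparing: the compost is screened on Jan 9, 2018 vs the thermophilic phase ends on Nov 29, 2017. Earlier: the thermophilic phase ends.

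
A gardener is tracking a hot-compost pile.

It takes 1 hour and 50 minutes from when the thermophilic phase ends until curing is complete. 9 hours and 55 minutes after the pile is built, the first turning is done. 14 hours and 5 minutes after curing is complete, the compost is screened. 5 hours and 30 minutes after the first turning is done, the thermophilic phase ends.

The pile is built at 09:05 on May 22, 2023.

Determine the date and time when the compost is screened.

16:25 on May 23, 2023

The pile is built: 09:05 May 22, 2023.
The first turning is done: 09:05 May 22, 2023 + 9h55m = 19:00 May 22, 2023.
The thermophilic phase ends: 19:00 May 22, 2023 + 5h30m = 00:30 May 23, 2023.
Curing is complete: 00:30 May 23, 2023 + 1h50m = 02:20 May 23, 2023.
The compost is screened: 02:20 May 23, 2023 + 14h05m = 16:25 May 23, 2023.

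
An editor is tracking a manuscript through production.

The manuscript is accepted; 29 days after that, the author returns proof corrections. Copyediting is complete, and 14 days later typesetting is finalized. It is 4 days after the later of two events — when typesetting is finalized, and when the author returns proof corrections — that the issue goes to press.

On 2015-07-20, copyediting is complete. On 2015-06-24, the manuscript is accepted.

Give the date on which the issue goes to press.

2015-08-07

Copyediting is complete: Jul 20, 2015.
Typesetting is finalized: Jul 20, 2015 + 14 days = Aug 3, 2015.
The manuscript is accepted: Jun 24, 2015.
The author returns proof corrections: Jun 24, 2015 + 29 days = Jul 23, 2015.
Both prerequisites met — typesetting is finalized (Aug 3, 2015), the author returns proof corrections (Jul 23, 2015); the later is Aug 3, 2015.
The issue goes to press: Aug 3, 2015 + 4 days = Aug 7, 2015.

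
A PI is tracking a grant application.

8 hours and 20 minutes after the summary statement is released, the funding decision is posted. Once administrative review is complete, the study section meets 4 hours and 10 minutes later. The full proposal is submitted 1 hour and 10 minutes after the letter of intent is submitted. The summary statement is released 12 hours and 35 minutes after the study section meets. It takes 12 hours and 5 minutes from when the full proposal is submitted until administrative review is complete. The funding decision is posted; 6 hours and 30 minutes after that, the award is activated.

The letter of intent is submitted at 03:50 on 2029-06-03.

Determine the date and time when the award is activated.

The letter of intent is submitted: 03:50 Jun 3, 2029.
The full proposal is submitted: 03:50 Jun 3, 2029 + 1h10m = 05:00 Jun 3, 2029.
Administrative review is complete: 05:00 Jun 3, 2029 + 12h05m = 17:05 Jun 3, 2029.
The study section meets: 17:05 Jun 3, 2029 + 4h10m = 21:15 Jun 3, 2029.
The summary statement is released: 21:15 Jun 3, 2029 + 12h35m = 09:50 Jun 4, 2029.
The funding decision is posted: 09:50 Jun 4, 2029 + 8h20m = 18:10 Jun 4, 2029.
The award is activated: 18:10 Jun 4, 2029 + 6h30m = 00:40 Jun 5, 2029.

00:40 on 2029-06-05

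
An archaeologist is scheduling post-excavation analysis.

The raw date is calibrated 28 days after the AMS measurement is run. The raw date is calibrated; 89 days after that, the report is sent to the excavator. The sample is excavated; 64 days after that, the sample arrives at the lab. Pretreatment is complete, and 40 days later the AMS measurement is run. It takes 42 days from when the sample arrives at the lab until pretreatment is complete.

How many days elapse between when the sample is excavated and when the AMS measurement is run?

146 days

Causal path: the sample is excavated → the sample arrives at the lab → pretreatment is complete → the AMS measurement is run.
Total delay along the path: 64 + 42 + 40 = 146 days.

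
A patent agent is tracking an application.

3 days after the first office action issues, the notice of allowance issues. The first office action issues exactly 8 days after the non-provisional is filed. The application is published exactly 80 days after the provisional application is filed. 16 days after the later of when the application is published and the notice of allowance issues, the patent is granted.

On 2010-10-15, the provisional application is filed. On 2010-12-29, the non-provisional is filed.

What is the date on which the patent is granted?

2011-01-25

The provisional application is filed: Oct 15, 2010.
The application is published: Oct 15, 2010 + 80 days = Jan 3, 2011.
The non-provisional is filed: Dec 29, 2010.
The first office action issues: Dec 29, 2010 + 8 days = Jan 6, 2011.
The notice of allowance issues: Jan 6, 2011 + 3 days = Jan 9, 2011.
Both prerequisites met — the application is published (Jan 3, 2011), the notice of allowance issues (Jan 9, 2011); the later is Jan 9, 2011.
The patent is granted: Jan 9, 2011 + 16 days = Jan 25, 2011.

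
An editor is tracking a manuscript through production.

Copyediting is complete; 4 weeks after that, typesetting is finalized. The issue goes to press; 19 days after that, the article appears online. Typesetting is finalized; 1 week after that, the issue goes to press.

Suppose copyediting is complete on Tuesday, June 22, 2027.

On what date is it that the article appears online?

Copyediting is complete: Jun 22, 2027.
Typesetting is finalized: Jun 22, 2027 + 4 weeks = Jul 20, 2027.
The issue goes to press: Jul 20, 2027 + 1 week = Jul 27, 2027.
The article appears online: Jul 27, 2027 + 19 days = Aug 15, 2027.

Sunday, August 15, 2027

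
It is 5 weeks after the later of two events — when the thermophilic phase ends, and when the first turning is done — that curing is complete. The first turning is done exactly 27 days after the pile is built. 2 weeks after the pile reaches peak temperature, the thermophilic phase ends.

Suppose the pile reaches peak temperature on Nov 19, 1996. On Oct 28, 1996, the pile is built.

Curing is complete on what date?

The pile reaches peak temperature: Nov 19, 1996.
The thermophilic phase ends: Nov 19, 1996 + 2 weeks = Dec 3, 1996.
The pile is built: Oct 28, 1996.
The first turning is done: Oct 28, 1996 + 27 days = Nov 24, 1996.
Both prerequisites met — the thermophilic phase ends (Dec 3, 1996), the first turning is done (Nov 24, 1996); the later is Dec 3, 1996.
Curing is complete: Dec 3, 1996 + 5 weeks = Jan 7, 1997.

Jan 7, 1997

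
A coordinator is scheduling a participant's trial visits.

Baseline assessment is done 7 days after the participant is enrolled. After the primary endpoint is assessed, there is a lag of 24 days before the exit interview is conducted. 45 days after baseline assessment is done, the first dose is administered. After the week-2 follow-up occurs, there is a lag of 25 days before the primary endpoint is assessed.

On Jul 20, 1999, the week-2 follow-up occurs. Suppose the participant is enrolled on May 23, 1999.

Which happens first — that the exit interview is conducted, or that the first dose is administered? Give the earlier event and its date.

The first dose is administered — Jul 14, 1999

The week-2 follow-up occurs: Jul 20, 1999.
The primary endpoint is assessed: Jul 20, 1999 + 25 days = Aug 14, 1999.
The exit interview is conducted: Aug 14, 1999 + 24 days = Sep 7, 1999.
The participant is enrolled: May 23, 1999.
Baseline assessment is done: May 23, 1999 + 7 days = May 30, 1999.
The first dose is administered: May 30, 1999 + 45 days = Jul 14, 1999.
Comparing: the exit interview is conducted on Sep 7, 1999 vs the first dose is administered on Jul 14, 1999. Earlier: the first dose is administered.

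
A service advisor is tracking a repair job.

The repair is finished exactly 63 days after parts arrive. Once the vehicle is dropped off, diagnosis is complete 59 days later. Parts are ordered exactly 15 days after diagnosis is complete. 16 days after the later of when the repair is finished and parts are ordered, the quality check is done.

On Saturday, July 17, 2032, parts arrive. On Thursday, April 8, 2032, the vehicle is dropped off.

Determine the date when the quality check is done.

Monday, October 4, 2032

Parts arrive: Jul 17, 2032.
The repair is finished: Jul 17, 2032 + 63 days = Sep 18, 2032.
The vehicle is dropped off: Apr 8, 2032.
Diagnosis is complete: Apr 8, 2032 + 59 days = Jun 6, 2032.
Parts are ordered: Jun 6, 2032 + 15 days = Jun 21, 2032.
Both prerequisites met — the repair is finished (Sep 18, 2032), parts are ordered (Jun 21, 2032); the later is Sep 18, 2032.
The quality check is done: Sep 18, 2032 + 16 days = Oct 4, 2032.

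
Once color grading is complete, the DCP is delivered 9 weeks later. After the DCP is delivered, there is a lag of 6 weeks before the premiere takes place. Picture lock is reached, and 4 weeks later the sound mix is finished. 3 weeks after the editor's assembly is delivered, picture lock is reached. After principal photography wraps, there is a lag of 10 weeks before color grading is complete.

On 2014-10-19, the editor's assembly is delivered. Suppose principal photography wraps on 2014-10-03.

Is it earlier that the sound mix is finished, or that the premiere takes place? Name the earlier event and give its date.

The sound mix is finished — 2014-12-07

The editor's assembly is delivered: Oct 19, 2014.
Picture lock is reached: Oct 19, 2014 + 3 weeks = Nov 9, 2014.
The sound mix is finished: Nov 9, 2014 + 4 weeks = Dec 7, 2014.
Principal photography wraps: Oct 3, 2014.
Color grading is complete: Oct 3, 2014 + 10 weeks = Dec 12, 2014.
The DCP is delivered: Dec 12, 2014 + 9 weeks = Feb 13, 2015.
The premiere takes place: Feb 13, 2015 + 6 weeks = Mar 27, 2015.
Comparing: the sound mix is finished on Dec 7, 2014 vs the premiere takes place on Mar 27, 2015. Earlier: the sound mix is finished.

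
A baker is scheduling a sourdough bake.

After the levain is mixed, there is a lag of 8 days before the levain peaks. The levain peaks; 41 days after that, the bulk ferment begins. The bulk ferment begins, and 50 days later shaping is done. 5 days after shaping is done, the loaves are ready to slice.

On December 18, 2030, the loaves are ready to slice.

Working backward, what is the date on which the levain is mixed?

September 5, 2030

The loaves are ready to slice: Dec 18, 2030.
Shaping is done: Dec 18, 2030 − 5 days = Dec 13, 2030.
The bulk ferment begins: Dec 13, 2030 − 50 days = Oct 24, 2030.
The levain peaks: Oct 24, 2030 − 41 days = Sep 13, 2030.
The levain is mixed: Sep 13, 2030 − 8 days = Sep 5, 2030.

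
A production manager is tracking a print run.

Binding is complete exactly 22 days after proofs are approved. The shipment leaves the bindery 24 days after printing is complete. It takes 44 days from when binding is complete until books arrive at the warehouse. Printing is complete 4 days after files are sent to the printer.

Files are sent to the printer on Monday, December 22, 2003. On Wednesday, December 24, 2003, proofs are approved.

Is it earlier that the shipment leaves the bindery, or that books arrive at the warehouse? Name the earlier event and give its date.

The shipment leaves the bindery — Monday, January 19, 2004

Files are sent to the printer: Dec 22, 2003.
Printing is complete: Dec 22, 2003 + 4 days = Dec 26, 2003.
The shipment leaves the bindery: Dec 26, 2003 + 24 days = Jan 19, 2004.
Proofs are approved: Dec 24, 2003.
Binding is complete: Dec 24, 2003 + 22 days = Jan 15, 2004.
Books arrive at the warehouse: Jan 15, 2004 + 44 days = Feb 28, 2004.
Comparing: the shipment leaves the bindery on Jan 19, 2004 vs books arrive at the warehouse on Feb 28, 2004. Earlier: the shipment leaves the bindery.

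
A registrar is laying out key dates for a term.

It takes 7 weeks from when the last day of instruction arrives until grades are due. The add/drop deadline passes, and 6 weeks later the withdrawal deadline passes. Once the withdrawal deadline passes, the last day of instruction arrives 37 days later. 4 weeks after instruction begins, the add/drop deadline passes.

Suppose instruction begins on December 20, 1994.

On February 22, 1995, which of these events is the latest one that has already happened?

Instruction begins: Dec 20, 1994.
The add/drop deadline passes: Dec 20, 1994 + 4 weeks = Jan 17, 1995.
The withdrawal deadline passes: Jan 17, 1995 + 6 weeks = Feb 28, 1995.
The last day of instruction arrives: Feb 28, 1995 + 37 days = Apr 6, 1995.
Grades are due: Apr 6, 1995 + 7 weeks = May 25, 1995.
Feb 22, 1995 falls between when the add/drop deadline passes (Jan 17, 1995) and when the withdrawal deadline passes (Feb 28, 1995).

The add/drop deadline passes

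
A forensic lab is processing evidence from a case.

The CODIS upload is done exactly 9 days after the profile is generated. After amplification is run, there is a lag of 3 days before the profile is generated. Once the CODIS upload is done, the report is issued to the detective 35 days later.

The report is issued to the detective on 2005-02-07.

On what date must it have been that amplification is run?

2004-12-22

The report is issued to the detective: Feb 7, 2005.
The CODIS upload is done: Feb 7, 2005 − 35 days = Jan 3, 2005.
The profile is generated: Jan 3, 2005 − 9 days = Dec 25, 2004.
Amplification is run: Dec 25, 2004 − 3 days = Dec 22, 2004.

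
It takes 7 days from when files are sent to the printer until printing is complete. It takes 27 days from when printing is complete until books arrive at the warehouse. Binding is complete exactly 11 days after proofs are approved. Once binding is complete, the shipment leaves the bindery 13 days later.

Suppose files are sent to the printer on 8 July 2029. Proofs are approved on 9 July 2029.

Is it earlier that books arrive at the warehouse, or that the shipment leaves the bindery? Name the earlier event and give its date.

The shipment leaves the bindery — 2 August 2029

Files are sent to the printer: Jul 8, 2029.
Printing is complete: Jul 8, 2029 + 7 days = Jul 15, 2029.
Books arrive at the warehouse: Jul 15, 2029 + 27 days = Aug 11, 2029.
Proofs are approved: Jul 9, 2029.
Binding is complete: Jul 9, 2029 + 11 days = Jul 20, 2029.
The shipment leaves the bindery: Jul 20, 2029 + 13 days = Aug 2, 2029.
Comparing: books arrive at the warehouse on Aug 11, 2029 vs the shipment leaves the bindery on Aug 2, 2029. Earlier: the shipment leaves the bindery.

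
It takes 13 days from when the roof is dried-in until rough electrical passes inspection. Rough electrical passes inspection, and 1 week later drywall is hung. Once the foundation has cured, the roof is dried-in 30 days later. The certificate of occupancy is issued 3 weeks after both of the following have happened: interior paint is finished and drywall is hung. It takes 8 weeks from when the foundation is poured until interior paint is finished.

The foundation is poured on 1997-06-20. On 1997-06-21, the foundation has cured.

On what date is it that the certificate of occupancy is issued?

1997-09-05

The foundation is poured: Jun 20, 1997.
Interior paint is finished: Jun 20, 1997 + 8 weeks = Aug 15, 1997.
The foundation has cured: Jun 21, 1997.
The roof is dried-in: Jun 21, 1997 + 30 days = Jul 21, 1997.
Rough electrical passes inspection: Jul 21, 1997 + 13 days = Aug 3, 1997.
Drywall is hung: Aug 3, 1997 + 1 week = Aug 10, 1997.
Both prerequisites met — interior paint is finished (Aug 15, 1997), drywall is hung (Aug 10, 1997); the later is Aug 15, 1997.
The certificate of occupancy is issued: Aug 15, 1997 + 3 weeks = Sep 5, 1997.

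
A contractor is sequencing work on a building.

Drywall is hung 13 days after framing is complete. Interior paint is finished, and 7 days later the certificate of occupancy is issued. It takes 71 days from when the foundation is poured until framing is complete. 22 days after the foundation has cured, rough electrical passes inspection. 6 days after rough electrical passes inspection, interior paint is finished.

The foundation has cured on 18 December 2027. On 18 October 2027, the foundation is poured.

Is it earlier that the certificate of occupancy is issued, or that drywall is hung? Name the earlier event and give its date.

Drywall is hung — 10 January 2028

The foundation has cured: Dec 18, 2027.
Rough electrical passes inspection: Dec 18, 2027 + 22 days = Jan 9, 2028.
Interior paint is finished: Jan 9, 2028 + 6 days = Jan 15, 2028.
The certificate of occupancy is issued: Jan 15, 2028 + 7 days = Jan 22, 2028.
The foundation is poured: Oct 18, 2027.
Framing is complete: Oct 18, 2027 + 71 days = Dec 28, 2027.
Drywall is hung: Dec 28, 2027 + 13 days = Jan 10, 2028.
Comparing: the certificate of occupancy is issued on Jan 22, 2028 vs drywall is hung on Jan 10, 2028. Earlier: drywall is hung.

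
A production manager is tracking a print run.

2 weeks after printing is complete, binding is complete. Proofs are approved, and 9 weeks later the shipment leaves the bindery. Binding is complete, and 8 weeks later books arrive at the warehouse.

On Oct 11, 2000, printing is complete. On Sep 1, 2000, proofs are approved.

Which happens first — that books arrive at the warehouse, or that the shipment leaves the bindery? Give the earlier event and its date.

Printing is complete: Oct 11, 2000.
Binding is complete: Oct 11, 2000 + 2 weeks = Oct 25, 2000.
Books arrive at the warehouse: Oct 25, 2000 + 8 weeks = Dec 20, 2000.
Proofs are approved: Sep 1, 2000.
The shipment leaves the bindery: Sep 1, 2000 + 9 weeks = Nov 3, 2000.
Comparing: books arrive at the warehouse on Dec 20, 2000 vs the shipment leaves the bindery on Nov 3, 2000. Earlier: the shipment leaves the bindery.

The shipment leaves the bindery — Nov 3, 2000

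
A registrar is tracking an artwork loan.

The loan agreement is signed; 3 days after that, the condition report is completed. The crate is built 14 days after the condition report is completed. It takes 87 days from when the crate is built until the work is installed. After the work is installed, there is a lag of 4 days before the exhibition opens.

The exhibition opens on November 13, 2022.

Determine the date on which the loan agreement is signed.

July 28, 2022

The exhibition opens: Nov 13, 2022.
The work is installed: Nov 13, 2022 − 4 days = Nov 9, 2022.
The crate is built: Nov 9, 2022 − 87 days = Aug 14, 2022.
The condition report is completed: Aug 14, 2022 − 14 days = Jul 31, 2022.
The loan agreement is signed: Jul 31, 2022 − 3 days = Jul 28, 2022.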